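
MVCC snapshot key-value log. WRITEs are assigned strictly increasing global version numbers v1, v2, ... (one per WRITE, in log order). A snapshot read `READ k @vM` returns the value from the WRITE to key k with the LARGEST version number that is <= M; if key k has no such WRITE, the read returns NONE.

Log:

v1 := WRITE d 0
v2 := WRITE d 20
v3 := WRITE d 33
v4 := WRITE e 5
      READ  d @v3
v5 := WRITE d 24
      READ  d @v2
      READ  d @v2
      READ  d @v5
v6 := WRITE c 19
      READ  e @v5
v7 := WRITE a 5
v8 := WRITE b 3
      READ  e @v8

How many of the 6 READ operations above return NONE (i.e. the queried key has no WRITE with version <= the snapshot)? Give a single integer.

Answer: 0

Derivation:
v1: WRITE d=0  (d history now [(1, 0)])
v2: WRITE d=20  (d history now [(1, 0), (2, 20)])
v3: WRITE d=33  (d history now [(1, 0), (2, 20), (3, 33)])
v4: WRITE e=5  (e history now [(4, 5)])
READ d @v3: history=[(1, 0), (2, 20), (3, 33)] -> pick v3 -> 33
v5: WRITE d=24  (d history now [(1, 0), (2, 20), (3, 33), (5, 24)])
READ d @v2: history=[(1, 0), (2, 20), (3, 33), (5, 24)] -> pick v2 -> 20
READ d @v2: history=[(1, 0), (2, 20), (3, 33), (5, 24)] -> pick v2 -> 20
READ d @v5: history=[(1, 0), (2, 20), (3, 33), (5, 24)] -> pick v5 -> 24
v6: WRITE c=19  (c history now [(6, 19)])
READ e @v5: history=[(4, 5)] -> pick v4 -> 5
v7: WRITE a=5  (a history now [(7, 5)])
v8: WRITE b=3  (b history now [(8, 3)])
READ e @v8: history=[(4, 5)] -> pick v4 -> 5
Read results in order: ['33', '20', '20', '24', '5', '5']
NONE count = 0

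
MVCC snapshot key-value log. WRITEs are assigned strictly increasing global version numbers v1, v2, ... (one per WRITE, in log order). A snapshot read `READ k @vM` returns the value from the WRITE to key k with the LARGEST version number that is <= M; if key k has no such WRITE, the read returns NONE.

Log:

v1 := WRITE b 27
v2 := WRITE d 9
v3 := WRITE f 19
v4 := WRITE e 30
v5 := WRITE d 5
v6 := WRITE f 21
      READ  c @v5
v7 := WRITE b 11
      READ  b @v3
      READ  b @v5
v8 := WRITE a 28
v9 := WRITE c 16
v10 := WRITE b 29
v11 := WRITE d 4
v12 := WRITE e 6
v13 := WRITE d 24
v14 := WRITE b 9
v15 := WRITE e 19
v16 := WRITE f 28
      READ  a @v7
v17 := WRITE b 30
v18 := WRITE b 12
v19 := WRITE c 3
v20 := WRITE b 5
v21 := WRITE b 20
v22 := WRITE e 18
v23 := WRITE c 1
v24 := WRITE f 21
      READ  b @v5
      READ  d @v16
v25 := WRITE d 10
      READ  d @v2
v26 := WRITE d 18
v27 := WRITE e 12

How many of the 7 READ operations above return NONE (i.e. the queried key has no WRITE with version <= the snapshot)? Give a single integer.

v1: WRITE b=27  (b history now [(1, 27)])
v2: WRITE d=9  (d history now [(2, 9)])
v3: WRITE f=19  (f history now [(3, 19)])
v4: WRITE e=30  (e history now [(4, 30)])
v5: WRITE d=5  (d history now [(2, 9), (5, 5)])
v6: WRITE f=21  (f history now [(3, 19), (6, 21)])
READ c @v5: history=[] -> no version <= 5 -> NONE
v7: WRITE b=11  (b history now [(1, 27), (7, 11)])
READ b @v3: history=[(1, 27), (7, 11)] -> pick v1 -> 27
READ b @v5: history=[(1, 27), (7, 11)] -> pick v1 -> 27
v8: WRITE a=28  (a history now [(8, 28)])
v9: WRITE c=16  (c history now [(9, 16)])
v10: WRITE b=29  (b history now [(1, 27), (7, 11), (10, 29)])
v11: WRITE d=4  (d history now [(2, 9), (5, 5), (11, 4)])
v12: WRITE e=6  (e history now [(4, 30), (12, 6)])
v13: WRITE d=24  (d history now [(2, 9), (5, 5), (11, 4), (13, 24)])
v14: WRITE b=9  (b history now [(1, 27), (7, 11), (10, 29), (14, 9)])
v15: WRITE e=19  (e history now [(4, 30), (12, 6), (15, 19)])
v16: WRITE f=28  (f history now [(3, 19), (6, 21), (16, 28)])
READ a @v7: history=[(8, 28)] -> no version <= 7 -> NONE
v17: WRITE b=30  (b history now [(1, 27), (7, 11), (10, 29), (14, 9), (17, 30)])
v18: WRITE b=12  (b history now [(1, 27), (7, 11), (10, 29), (14, 9), (17, 30), (18, 12)])
v19: WRITE c=3  (c history now [(9, 16), (19, 3)])
v20: WRITE b=5  (b history now [(1, 27), (7, 11), (10, 29), (14, 9), (17, 30), (18, 12), (20, 5)])
v21: WRITE b=20  (b history now [(1, 27), (7, 11), (10, 29), (14, 9), (17, 30), (18, 12), (20, 5), (21, 20)])
v22: WRITE e=18  (e history now [(4, 30), (12, 6), (15, 19), (22, 18)])
v23: WRITE c=1  (c history now [(9, 16), (19, 3), (23, 1)])
v24: WRITE f=21  (f history now [(3, 19), (6, 21), (16, 28), (24, 21)])
READ b @v5: history=[(1, 27), (7, 11), (10, 29), (14, 9), (17, 30), (18, 12), (20, 5), (21, 20)] -> pick v1 -> 27
READ d @v16: history=[(2, 9), (5, 5), (11, 4), (13, 24)] -> pick v13 -> 24
v25: WRITE d=10  (d history now [(2, 9), (5, 5), (11, 4), (13, 24), (25, 10)])
READ d @v2: history=[(2, 9), (5, 5), (11, 4), (13, 24), (25, 10)] -> pick v2 -> 9
v26: WRITE d=18  (d history now [(2, 9), (5, 5), (11, 4), (13, 24), (25, 10), (26, 18)])
v27: WRITE e=12  (e history now [(4, 30), (12, 6), (15, 19), (22, 18), (27, 12)])
Read results in order: ['NONE', '27', '27', 'NONE', '27', '24', '9']
NONE count = 2

Answer: 2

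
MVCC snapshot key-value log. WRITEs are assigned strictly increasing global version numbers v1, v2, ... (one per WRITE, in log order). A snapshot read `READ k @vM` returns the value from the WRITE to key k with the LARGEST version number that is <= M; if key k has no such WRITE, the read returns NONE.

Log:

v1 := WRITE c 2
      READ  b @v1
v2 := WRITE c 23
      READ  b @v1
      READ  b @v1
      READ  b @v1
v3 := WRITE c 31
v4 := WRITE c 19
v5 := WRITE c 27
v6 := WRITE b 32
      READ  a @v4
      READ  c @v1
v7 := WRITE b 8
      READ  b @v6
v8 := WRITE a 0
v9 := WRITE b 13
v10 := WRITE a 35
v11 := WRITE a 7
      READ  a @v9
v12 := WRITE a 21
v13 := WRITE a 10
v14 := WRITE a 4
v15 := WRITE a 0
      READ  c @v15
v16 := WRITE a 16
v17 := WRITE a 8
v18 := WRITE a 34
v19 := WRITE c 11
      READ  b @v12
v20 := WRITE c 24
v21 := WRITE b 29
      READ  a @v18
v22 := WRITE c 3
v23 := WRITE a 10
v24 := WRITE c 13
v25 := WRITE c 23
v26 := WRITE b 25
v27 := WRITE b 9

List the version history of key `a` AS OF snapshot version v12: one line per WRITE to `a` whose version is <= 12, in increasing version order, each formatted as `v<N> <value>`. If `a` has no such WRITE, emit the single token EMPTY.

Scan writes for key=a with version <= 12:
  v1 WRITE c 2 -> skip
  v2 WRITE c 23 -> skip
  v3 WRITE c 31 -> skip
  v4 WRITE c 19 -> skip
  v5 WRITE c 27 -> skip
  v6 WRITE b 32 -> skip
  v7 WRITE b 8 -> skip
  v8 WRITE a 0 -> keep
  v9 WRITE b 13 -> skip
  v10 WRITE a 35 -> keep
  v11 WRITE a 7 -> keep
  v12 WRITE a 21 -> keep
  v13 WRITE a 10 -> drop (> snap)
  v14 WRITE a 4 -> drop (> snap)
  v15 WRITE a 0 -> drop (> snap)
  v16 WRITE a 16 -> drop (> snap)
  v17 WRITE a 8 -> drop (> snap)
  v18 WRITE a 34 -> drop (> snap)
  v19 WRITE c 11 -> skip
  v20 WRITE c 24 -> skip
  v21 WRITE b 29 -> skip
  v22 WRITE c 3 -> skip
  v23 WRITE a 10 -> drop (> snap)
  v24 WRITE c 13 -> skip
  v25 WRITE c 23 -> skip
  v26 WRITE b 25 -> skip
  v27 WRITE b 9 -> skip
Collected: [(8, 0), (10, 35), (11, 7), (12, 21)]

Answer: v8 0
v10 35
v11 7
v12 21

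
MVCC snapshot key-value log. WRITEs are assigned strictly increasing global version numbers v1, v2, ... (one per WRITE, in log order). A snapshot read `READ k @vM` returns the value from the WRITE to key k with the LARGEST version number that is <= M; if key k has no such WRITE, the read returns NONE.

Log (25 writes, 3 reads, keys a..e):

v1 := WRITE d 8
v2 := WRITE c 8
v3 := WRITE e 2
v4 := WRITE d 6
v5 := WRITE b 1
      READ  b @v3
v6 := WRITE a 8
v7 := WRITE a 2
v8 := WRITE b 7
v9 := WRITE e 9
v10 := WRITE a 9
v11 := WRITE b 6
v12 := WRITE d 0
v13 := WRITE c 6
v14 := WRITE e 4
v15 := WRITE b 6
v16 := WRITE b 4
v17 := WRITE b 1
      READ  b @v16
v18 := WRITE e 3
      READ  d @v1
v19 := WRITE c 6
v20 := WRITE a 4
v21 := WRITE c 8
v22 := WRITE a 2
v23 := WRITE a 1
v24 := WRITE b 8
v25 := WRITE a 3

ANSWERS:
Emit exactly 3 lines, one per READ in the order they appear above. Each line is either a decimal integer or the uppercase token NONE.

v1: WRITE d=8  (d history now [(1, 8)])
v2: WRITE c=8  (c history now [(2, 8)])
v3: WRITE e=2  (e history now [(3, 2)])
v4: WRITE d=6  (d history now [(1, 8), (4, 6)])
v5: WRITE b=1  (b history now [(5, 1)])
READ b @v3: history=[(5, 1)] -> no version <= 3 -> NONE
v6: WRITE a=8  (a history now [(6, 8)])
v7: WRITE a=2  (a history now [(6, 8), (7, 2)])
v8: WRITE b=7  (b history now [(5, 1), (8, 7)])
v9: WRITE e=9  (e history now [(3, 2), (9, 9)])
v10: WRITE a=9  (a history now [(6, 8), (7, 2), (10, 9)])
v11: WRITE b=6  (b history now [(5, 1), (8, 7), (11, 6)])
v12: WRITE d=0  (d history now [(1, 8), (4, 6), (12, 0)])
v13: WRITE c=6  (c history now [(2, 8), (13, 6)])
v14: WRITE e=4  (e history now [(3, 2), (9, 9), (14, 4)])
v15: WRITE b=6  (b history now [(5, 1), (8, 7), (11, 6), (15, 6)])
v16: WRITE b=4  (b history now [(5, 1), (8, 7), (11, 6), (15, 6), (16, 4)])
v17: WRITE b=1  (b history now [(5, 1), (8, 7), (11, 6), (15, 6), (16, 4), (17, 1)])
READ b @v16: history=[(5, 1), (8, 7), (11, 6), (15, 6), (16, 4), (17, 1)] -> pick v16 -> 4
v18: WRITE e=3  (e history now [(3, 2), (9, 9), (14, 4), (18, 3)])
READ d @v1: history=[(1, 8), (4, 6), (12, 0)] -> pick v1 -> 8
v19: WRITE c=6  (c history now [(2, 8), (13, 6), (19, 6)])
v20: WRITE a=4  (a history now [(6, 8), (7, 2), (10, 9), (20, 4)])
v21: WRITE c=8  (c history now [(2, 8), (13, 6), (19, 6), (21, 8)])
v22: WRITE a=2  (a history now [(6, 8), (7, 2), (10, 9), (20, 4), (22, 2)])
v23: WRITE a=1  (a history now [(6, 8), (7, 2), (10, 9), (20, 4), (22, 2), (23, 1)])
v24: WRITE b=8  (b history now [(5, 1), (8, 7), (11, 6), (15, 6), (16, 4), (17, 1), (24, 8)])
v25: WRITE a=3  (a history now [(6, 8), (7, 2), (10, 9), (20, 4), (22, 2), (23, 1), (25, 3)])

Answer: NONE
4
8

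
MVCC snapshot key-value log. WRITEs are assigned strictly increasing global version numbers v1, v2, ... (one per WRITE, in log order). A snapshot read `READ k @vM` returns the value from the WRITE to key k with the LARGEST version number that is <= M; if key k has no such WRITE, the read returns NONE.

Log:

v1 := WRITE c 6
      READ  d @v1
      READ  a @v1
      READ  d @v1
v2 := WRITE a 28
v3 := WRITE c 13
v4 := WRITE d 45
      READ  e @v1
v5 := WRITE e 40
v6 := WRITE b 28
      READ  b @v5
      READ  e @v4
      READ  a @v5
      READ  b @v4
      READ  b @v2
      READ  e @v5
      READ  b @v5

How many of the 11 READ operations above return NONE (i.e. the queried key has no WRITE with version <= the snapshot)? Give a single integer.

Answer: 9

Derivation:
v1: WRITE c=6  (c history now [(1, 6)])
READ d @v1: history=[] -> no version <= 1 -> NONE
READ a @v1: history=[] -> no version <= 1 -> NONE
READ d @v1: history=[] -> no version <= 1 -> NONE
v2: WRITE a=28  (a history now [(2, 28)])
v3: WRITE c=13  (c history now [(1, 6), (3, 13)])
v4: WRITE d=45  (d history now [(4, 45)])
READ e @v1: history=[] -> no version <= 1 -> NONE
v5: WRITE e=40  (e history now [(5, 40)])
v6: WRITE b=28  (b history now [(6, 28)])
READ b @v5: history=[(6, 28)] -> no version <= 5 -> NONE
READ e @v4: history=[(5, 40)] -> no version <= 4 -> NONE
READ a @v5: history=[(2, 28)] -> pick v2 -> 28
READ b @v4: history=[(6, 28)] -> no version <= 4 -> NONE
READ b @v2: history=[(6, 28)] -> no version <= 2 -> NONE
READ e @v5: history=[(5, 40)] -> pick v5 -> 40
READ b @v5: history=[(6, 28)] -> no version <= 5 -> NONE
Read results in order: ['NONE', 'NONE', 'NONE', 'NONE', 'NONE', 'NONE', '28', 'NONE', 'NONE', '40', 'NONE']
NONE count = 9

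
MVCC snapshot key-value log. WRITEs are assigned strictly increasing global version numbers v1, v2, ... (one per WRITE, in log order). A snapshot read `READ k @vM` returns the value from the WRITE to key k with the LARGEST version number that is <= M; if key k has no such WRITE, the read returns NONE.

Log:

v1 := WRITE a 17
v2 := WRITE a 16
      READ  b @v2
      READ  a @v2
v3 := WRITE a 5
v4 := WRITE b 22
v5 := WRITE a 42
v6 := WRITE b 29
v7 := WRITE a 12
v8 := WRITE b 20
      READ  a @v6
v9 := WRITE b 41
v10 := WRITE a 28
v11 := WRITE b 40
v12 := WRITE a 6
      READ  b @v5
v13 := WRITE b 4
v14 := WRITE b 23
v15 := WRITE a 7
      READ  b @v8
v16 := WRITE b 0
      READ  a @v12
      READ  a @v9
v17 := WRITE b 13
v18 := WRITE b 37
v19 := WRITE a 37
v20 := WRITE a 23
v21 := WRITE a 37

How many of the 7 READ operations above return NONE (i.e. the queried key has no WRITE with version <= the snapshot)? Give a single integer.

Answer: 1

Derivation:
v1: WRITE a=17  (a history now [(1, 17)])
v2: WRITE a=16  (a history now [(1, 17), (2, 16)])
READ b @v2: history=[] -> no version <= 2 -> NONE
READ a @v2: history=[(1, 17), (2, 16)] -> pick v2 -> 16
v3: WRITE a=5  (a history now [(1, 17), (2, 16), (3, 5)])
v4: WRITE b=22  (b history now [(4, 22)])
v5: WRITE a=42  (a history now [(1, 17), (2, 16), (3, 5), (5, 42)])
v6: WRITE b=29  (b history now [(4, 22), (6, 29)])
v7: WRITE a=12  (a history now [(1, 17), (2, 16), (3, 5), (5, 42), (7, 12)])
v8: WRITE b=20  (b history now [(4, 22), (6, 29), (8, 20)])
READ a @v6: history=[(1, 17), (2, 16), (3, 5), (5, 42), (7, 12)] -> pick v5 -> 42
v9: WRITE b=41  (b history now [(4, 22), (6, 29), (8, 20), (9, 41)])
v10: WRITE a=28  (a history now [(1, 17), (2, 16), (3, 5), (5, 42), (7, 12), (10, 28)])
v11: WRITE b=40  (b history now [(4, 22), (6, 29), (8, 20), (9, 41), (11, 40)])
v12: WRITE a=6  (a history now [(1, 17), (2, 16), (3, 5), (5, 42), (7, 12), (10, 28), (12, 6)])
READ b @v5: history=[(4, 22), (6, 29), (8, 20), (9, 41), (11, 40)] -> pick v4 -> 22
v13: WRITE b=4  (b history now [(4, 22), (6, 29), (8, 20), (9, 41), (11, 40), (13, 4)])
v14: WRITE b=23  (b history now [(4, 22), (6, 29), (8, 20), (9, 41), (11, 40), (13, 4), (14, 23)])
v15: WRITE a=7  (a history now [(1, 17), (2, 16), (3, 5), (5, 42), (7, 12), (10, 28), (12, 6), (15, 7)])
READ b @v8: history=[(4, 22), (6, 29), (8, 20), (9, 41), (11, 40), (13, 4), (14, 23)] -> pick v8 -> 20
v16: WRITE b=0  (b history now [(4, 22), (6, 29), (8, 20), (9, 41), (11, 40), (13, 4), (14, 23), (16, 0)])
READ a @v12: history=[(1, 17), (2, 16), (3, 5), (5, 42), (7, 12), (10, 28), (12, 6), (15, 7)] -> pick v12 -> 6
READ a @v9: history=[(1, 17), (2, 16), (3, 5), (5, 42), (7, 12), (10, 28), (12, 6), (15, 7)] -> pick v7 -> 12
v17: WRITE b=13  (b history now [(4, 22), (6, 29), (8, 20), (9, 41), (11, 40), (13, 4), (14, 23), (16, 0), (17, 13)])
v18: WRITE b=37  (b history now [(4, 22), (6, 29), (8, 20), (9, 41), (11, 40), (13, 4), (14, 23), (16, 0), (17, 13), (18, 37)])
v19: WRITE a=37  (a history now [(1, 17), (2, 16), (3, 5), (5, 42), (7, 12), (10, 28), (12, 6), (15, 7), (19, 37)])
v20: WRITE a=23  (a history now [(1, 17), (2, 16), (3, 5), (5, 42), (7, 12), (10, 28), (12, 6), (15, 7), (19, 37), (20, 23)])
v21: WRITE a=37  (a history now [(1, 17), (2, 16), (3, 5), (5, 42), (7, 12), (10, 28), (12, 6), (15, 7), (19, 37), (20, 23), (21, 37)])
Read results in order: ['NONE', '16', '42', '22', '20', '6', '12']
NONE count = 1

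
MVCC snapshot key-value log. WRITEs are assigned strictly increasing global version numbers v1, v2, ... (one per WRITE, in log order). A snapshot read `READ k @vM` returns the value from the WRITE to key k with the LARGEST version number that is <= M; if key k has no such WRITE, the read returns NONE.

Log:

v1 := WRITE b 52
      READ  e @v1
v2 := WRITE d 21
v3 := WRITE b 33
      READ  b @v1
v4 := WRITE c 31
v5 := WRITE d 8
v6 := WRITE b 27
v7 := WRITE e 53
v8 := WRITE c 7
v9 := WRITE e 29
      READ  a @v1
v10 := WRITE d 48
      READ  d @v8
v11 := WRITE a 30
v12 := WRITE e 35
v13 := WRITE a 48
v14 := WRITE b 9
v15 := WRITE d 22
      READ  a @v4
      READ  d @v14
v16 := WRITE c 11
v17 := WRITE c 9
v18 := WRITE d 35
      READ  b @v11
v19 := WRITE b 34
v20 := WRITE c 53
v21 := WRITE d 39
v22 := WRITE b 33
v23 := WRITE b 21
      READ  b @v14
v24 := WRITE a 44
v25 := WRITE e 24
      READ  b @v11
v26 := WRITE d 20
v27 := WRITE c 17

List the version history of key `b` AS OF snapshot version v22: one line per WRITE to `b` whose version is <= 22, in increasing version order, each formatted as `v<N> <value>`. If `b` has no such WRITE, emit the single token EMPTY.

Answer: v1 52
v3 33
v6 27
v14 9
v19 34
v22 33

Derivation:
Scan writes for key=b with version <= 22:
  v1 WRITE b 52 -> keep
  v2 WRITE d 21 -> skip
  v3 WRITE b 33 -> keep
  v4 WRITE c 31 -> skip
  v5 WRITE d 8 -> skip
  v6 WRITE b 27 -> keep
  v7 WRITE e 53 -> skip
  v8 WRITE c 7 -> skip
  v9 WRITE e 29 -> skip
  v10 WRITE d 48 -> skip
  v11 WRITE a 30 -> skip
  v12 WRITE e 35 -> skip
  v13 WRITE a 48 -> skip
  v14 WRITE b 9 -> keep
  v15 WRITE d 22 -> skip
  v16 WRITE c 11 -> skip
  v17 WRITE c 9 -> skip
  v18 WRITE d 35 -> skip
  v19 WRITE b 34 -> keep
  v20 WRITE c 53 -> skip
  v21 WRITE d 39 -> skip
  v22 WRITE b 33 -> keep
  v23 WRITE b 21 -> drop (> snap)
  v24 WRITE a 44 -> skip
  v25 WRITE e 24 -> skip
  v26 WRITE d 20 -> skip
  v27 WRITE c 17 -> skip
Collected: [(1, 52), (3, 33), (6, 27), (14, 9), (19, 34), (22, 33)]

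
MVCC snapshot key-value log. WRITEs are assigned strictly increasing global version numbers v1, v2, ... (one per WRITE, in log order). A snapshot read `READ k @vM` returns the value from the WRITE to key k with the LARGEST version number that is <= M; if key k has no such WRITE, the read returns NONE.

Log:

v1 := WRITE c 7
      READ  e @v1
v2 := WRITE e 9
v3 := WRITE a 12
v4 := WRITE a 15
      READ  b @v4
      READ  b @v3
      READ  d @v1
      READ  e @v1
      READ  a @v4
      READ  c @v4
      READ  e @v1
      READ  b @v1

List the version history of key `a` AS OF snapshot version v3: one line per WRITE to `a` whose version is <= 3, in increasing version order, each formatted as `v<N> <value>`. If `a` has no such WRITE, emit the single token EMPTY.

Scan writes for key=a with version <= 3:
  v1 WRITE c 7 -> skip
  v2 WRITE e 9 -> skip
  v3 WRITE a 12 -> keep
  v4 WRITE a 15 -> drop (> snap)
Collected: [(3, 12)]

Answer: v3 12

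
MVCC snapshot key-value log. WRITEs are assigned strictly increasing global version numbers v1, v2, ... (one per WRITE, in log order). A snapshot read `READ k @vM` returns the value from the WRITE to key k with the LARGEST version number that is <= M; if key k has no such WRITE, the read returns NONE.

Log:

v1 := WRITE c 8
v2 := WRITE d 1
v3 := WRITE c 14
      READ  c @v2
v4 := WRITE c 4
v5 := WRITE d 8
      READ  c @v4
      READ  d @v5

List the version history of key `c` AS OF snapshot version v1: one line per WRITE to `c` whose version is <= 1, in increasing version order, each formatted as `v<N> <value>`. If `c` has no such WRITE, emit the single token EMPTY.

Scan writes for key=c with version <= 1:
  v1 WRITE c 8 -> keep
  v2 WRITE d 1 -> skip
  v3 WRITE c 14 -> drop (> snap)
  v4 WRITE c 4 -> drop (> snap)
  v5 WRITE d 8 -> skip
Collected: [(1, 8)]

Answer: v1 8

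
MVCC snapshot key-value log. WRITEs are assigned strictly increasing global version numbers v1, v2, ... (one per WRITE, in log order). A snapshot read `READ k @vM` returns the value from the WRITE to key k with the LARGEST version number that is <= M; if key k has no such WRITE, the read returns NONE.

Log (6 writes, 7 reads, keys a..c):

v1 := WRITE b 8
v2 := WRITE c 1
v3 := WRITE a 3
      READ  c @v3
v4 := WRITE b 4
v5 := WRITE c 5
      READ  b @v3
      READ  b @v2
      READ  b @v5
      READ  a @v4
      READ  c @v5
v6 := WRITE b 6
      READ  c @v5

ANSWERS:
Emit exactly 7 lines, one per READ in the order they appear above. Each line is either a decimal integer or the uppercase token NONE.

Answer: 1
8
8
4
3
5
5

Derivation:
v1: WRITE b=8  (b history now [(1, 8)])
v2: WRITE c=1  (c history now [(2, 1)])
v3: WRITE a=3  (a history now [(3, 3)])
READ c @v3: history=[(2, 1)] -> pick v2 -> 1
v4: WRITE b=4  (b history now [(1, 8), (4, 4)])
v5: WRITE c=5  (c history now [(2, 1), (5, 5)])
READ b @v3: history=[(1, 8), (4, 4)] -> pick v1 -> 8
READ b @v2: history=[(1, 8), (4, 4)] -> pick v1 -> 8
READ b @v5: history=[(1, 8), (4, 4)] -> pick v4 -> 4
READ a @v4: history=[(3, 3)] -> pick v3 -> 3
READ c @v5: history=[(2, 1), (5, 5)] -> pick v5 -> 5
v6: WRITE b=6  (b history now [(1, 8), (4, 4), (6, 6)])
READ c @v5: history=[(2, 1), (5, 5)] -> pick v5 -> 5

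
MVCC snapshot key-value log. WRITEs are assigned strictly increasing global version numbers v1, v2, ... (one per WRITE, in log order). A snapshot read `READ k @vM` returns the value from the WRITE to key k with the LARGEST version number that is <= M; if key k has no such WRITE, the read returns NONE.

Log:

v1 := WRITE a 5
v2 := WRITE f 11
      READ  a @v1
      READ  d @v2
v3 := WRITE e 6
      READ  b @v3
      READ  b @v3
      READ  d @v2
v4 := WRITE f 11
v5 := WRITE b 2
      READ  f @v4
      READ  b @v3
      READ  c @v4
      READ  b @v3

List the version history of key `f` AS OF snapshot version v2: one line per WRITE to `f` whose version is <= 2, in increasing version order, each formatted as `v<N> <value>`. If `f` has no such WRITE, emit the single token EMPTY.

Scan writes for key=f with version <= 2:
  v1 WRITE a 5 -> skip
  v2 WRITE f 11 -> keep
  v3 WRITE e 6 -> skip
  v4 WRITE f 11 -> drop (> snap)
  v5 WRITE b 2 -> skip
Collected: [(2, 11)]

Answer: v2 11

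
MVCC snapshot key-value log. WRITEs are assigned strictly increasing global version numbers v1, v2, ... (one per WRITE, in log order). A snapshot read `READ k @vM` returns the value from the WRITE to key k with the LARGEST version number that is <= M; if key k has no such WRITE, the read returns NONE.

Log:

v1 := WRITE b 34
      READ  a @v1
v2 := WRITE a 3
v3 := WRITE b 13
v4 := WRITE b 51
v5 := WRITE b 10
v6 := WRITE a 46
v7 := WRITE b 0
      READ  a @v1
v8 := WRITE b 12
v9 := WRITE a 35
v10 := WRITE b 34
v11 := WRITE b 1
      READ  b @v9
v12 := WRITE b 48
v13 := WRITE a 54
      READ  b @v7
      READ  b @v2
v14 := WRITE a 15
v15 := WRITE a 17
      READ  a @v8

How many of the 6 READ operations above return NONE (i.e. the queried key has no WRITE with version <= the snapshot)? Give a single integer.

Answer: 2

Derivation:
v1: WRITE b=34  (b history now [(1, 34)])
READ a @v1: history=[] -> no version <= 1 -> NONE
v2: WRITE a=3  (a history now [(2, 3)])
v3: WRITE b=13  (b history now [(1, 34), (3, 13)])
v4: WRITE b=51  (b history now [(1, 34), (3, 13), (4, 51)])
v5: WRITE b=10  (b history now [(1, 34), (3, 13), (4, 51), (5, 10)])
v6: WRITE a=46  (a history now [(2, 3), (6, 46)])
v7: WRITE b=0  (b history now [(1, 34), (3, 13), (4, 51), (5, 10), (7, 0)])
READ a @v1: history=[(2, 3), (6, 46)] -> no version <= 1 -> NONE
v8: WRITE b=12  (b history now [(1, 34), (3, 13), (4, 51), (5, 10), (7, 0), (8, 12)])
v9: WRITE a=35  (a history now [(2, 3), (6, 46), (9, 35)])
v10: WRITE b=34  (b history now [(1, 34), (3, 13), (4, 51), (5, 10), (7, 0), (8, 12), (10, 34)])
v11: WRITE b=1  (b history now [(1, 34), (3, 13), (4, 51), (5, 10), (7, 0), (8, 12), (10, 34), (11, 1)])
READ b @v9: history=[(1, 34), (3, 13), (4, 51), (5, 10), (7, 0), (8, 12), (10, 34), (11, 1)] -> pick v8 -> 12
v12: WRITE b=48  (b history now [(1, 34), (3, 13), (4, 51), (5, 10), (7, 0), (8, 12), (10, 34), (11, 1), (12, 48)])
v13: WRITE a=54  (a history now [(2, 3), (6, 46), (9, 35), (13, 54)])
READ b @v7: history=[(1, 34), (3, 13), (4, 51), (5, 10), (7, 0), (8, 12), (10, 34), (11, 1), (12, 48)] -> pick v7 -> 0
READ b @v2: history=[(1, 34), (3, 13), (4, 51), (5, 10), (7, 0), (8, 12), (10, 34), (11, 1), (12, 48)] -> pick v1 -> 34
v14: WRITE a=15  (a history now [(2, 3), (6, 46), (9, 35), (13, 54), (14, 15)])
v15: WRITE a=17  (a history now [(2, 3), (6, 46), (9, 35), (13, 54), (14, 15), (15, 17)])
READ a @v8: history=[(2, 3), (6, 46), (9, 35), (13, 54), (14, 15), (15, 17)] -> pick v6 -> 46
Read results in order: ['NONE', 'NONE', '12', '0', '34', '46']
NONE count = 2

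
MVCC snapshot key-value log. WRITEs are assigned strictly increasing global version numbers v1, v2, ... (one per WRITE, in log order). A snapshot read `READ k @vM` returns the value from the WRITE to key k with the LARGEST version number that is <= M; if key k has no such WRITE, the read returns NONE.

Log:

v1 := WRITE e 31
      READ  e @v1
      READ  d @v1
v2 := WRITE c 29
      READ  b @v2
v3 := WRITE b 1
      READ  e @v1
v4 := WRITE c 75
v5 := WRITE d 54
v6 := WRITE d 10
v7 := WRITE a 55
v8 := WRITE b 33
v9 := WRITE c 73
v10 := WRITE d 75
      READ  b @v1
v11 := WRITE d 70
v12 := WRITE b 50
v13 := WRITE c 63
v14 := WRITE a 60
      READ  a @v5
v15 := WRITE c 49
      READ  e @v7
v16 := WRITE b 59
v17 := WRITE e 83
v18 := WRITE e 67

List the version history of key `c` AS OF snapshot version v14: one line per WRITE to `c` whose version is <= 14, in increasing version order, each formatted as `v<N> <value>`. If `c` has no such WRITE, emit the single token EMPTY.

Answer: v2 29
v4 75
v9 73
v13 63

Derivation:
Scan writes for key=c with version <= 14:
  v1 WRITE e 31 -> skip
  v2 WRITE c 29 -> keep
  v3 WRITE b 1 -> skip
  v4 WRITE c 75 -> keep
  v5 WRITE d 54 -> skip
  v6 WRITE d 10 -> skip
  v7 WRITE a 55 -> skip
  v8 WRITE b 33 -> skip
  v9 WRITE c 73 -> keep
  v10 WRITE d 75 -> skip
  v11 WRITE d 70 -> skip
  v12 WRITE b 50 -> skip
  v13 WRITE c 63 -> keep
  v14 WRITE a 60 -> skip
  v15 WRITE c 49 -> drop (> snap)
  v16 WRITE b 59 -> skip
  v17 WRITE e 83 -> skip
  v18 WRITE e 67 -> skip
Collected: [(2, 29), (4, 75), (9, 73), (13, 63)]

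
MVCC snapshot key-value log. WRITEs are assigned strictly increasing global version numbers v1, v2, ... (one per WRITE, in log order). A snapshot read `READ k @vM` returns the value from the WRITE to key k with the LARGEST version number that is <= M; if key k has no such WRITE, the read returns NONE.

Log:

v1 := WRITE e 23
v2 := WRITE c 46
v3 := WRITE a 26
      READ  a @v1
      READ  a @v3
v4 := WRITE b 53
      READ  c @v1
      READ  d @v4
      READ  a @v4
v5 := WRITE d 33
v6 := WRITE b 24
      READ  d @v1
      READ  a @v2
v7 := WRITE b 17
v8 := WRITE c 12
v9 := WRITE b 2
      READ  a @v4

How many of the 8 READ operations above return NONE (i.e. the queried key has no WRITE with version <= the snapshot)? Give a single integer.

v1: WRITE e=23  (e history now [(1, 23)])
v2: WRITE c=46  (c history now [(2, 46)])
v3: WRITE a=26  (a history now [(3, 26)])
READ a @v1: history=[(3, 26)] -> no version <= 1 -> NONE
READ a @v3: history=[(3, 26)] -> pick v3 -> 26
v4: WRITE b=53  (b history now [(4, 53)])
READ c @v1: history=[(2, 46)] -> no version <= 1 -> NONE
READ d @v4: history=[] -> no version <= 4 -> NONE
READ a @v4: history=[(3, 26)] -> pick v3 -> 26
v5: WRITE d=33  (d history now [(5, 33)])
v6: WRITE b=24  (b history now [(4, 53), (6, 24)])
READ d @v1: history=[(5, 33)] -> no version <= 1 -> NONE
READ a @v2: history=[(3, 26)] -> no version <= 2 -> NONE
v7: WRITE b=17  (b history now [(4, 53), (6, 24), (7, 17)])
v8: WRITE c=12  (c history now [(2, 46), (8, 12)])
v9: WRITE b=2  (b history now [(4, 53), (6, 24), (7, 17), (9, 2)])
READ a @v4: history=[(3, 26)] -> pick v3 -> 26
Read results in order: ['NONE', '26', 'NONE', 'NONE', '26', 'NONE', 'NONE', '26']
NONE count = 5

Answer: 5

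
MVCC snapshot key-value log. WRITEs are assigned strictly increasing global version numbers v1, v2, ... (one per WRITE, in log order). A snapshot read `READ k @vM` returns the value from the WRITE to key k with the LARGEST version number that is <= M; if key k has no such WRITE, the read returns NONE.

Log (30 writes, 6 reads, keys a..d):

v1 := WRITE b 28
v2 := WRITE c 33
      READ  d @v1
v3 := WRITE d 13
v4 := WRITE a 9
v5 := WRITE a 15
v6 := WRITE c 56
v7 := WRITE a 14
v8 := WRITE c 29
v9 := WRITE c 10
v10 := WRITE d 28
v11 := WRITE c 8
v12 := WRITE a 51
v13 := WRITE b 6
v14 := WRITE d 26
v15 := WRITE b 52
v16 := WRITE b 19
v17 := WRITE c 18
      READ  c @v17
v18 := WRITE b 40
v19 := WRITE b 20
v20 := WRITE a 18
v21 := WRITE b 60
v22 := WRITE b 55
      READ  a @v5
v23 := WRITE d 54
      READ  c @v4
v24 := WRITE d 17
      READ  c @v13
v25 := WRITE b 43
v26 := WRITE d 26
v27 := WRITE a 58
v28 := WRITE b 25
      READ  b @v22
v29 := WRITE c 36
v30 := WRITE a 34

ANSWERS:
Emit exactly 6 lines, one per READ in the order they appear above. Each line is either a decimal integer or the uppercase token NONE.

Answer: NONE
18
15
33
8
55

Derivation:
v1: WRITE b=28  (b history now [(1, 28)])
v2: WRITE c=33  (c history now [(2, 33)])
READ d @v1: history=[] -> no version <= 1 -> NONE
v3: WRITE d=13  (d history now [(3, 13)])
v4: WRITE a=9  (a history now [(4, 9)])
v5: WRITE a=15  (a history now [(4, 9), (5, 15)])
v6: WRITE c=56  (c history now [(2, 33), (6, 56)])
v7: WRITE a=14  (a history now [(4, 9), (5, 15), (7, 14)])
v8: WRITE c=29  (c history now [(2, 33), (6, 56), (8, 29)])
v9: WRITE c=10  (c history now [(2, 33), (6, 56), (8, 29), (9, 10)])
v10: WRITE d=28  (d history now [(3, 13), (10, 28)])
v11: WRITE c=8  (c history now [(2, 33), (6, 56), (8, 29), (9, 10), (11, 8)])
v12: WRITE a=51  (a history now [(4, 9), (5, 15), (7, 14), (12, 51)])
v13: WRITE b=6  (b history now [(1, 28), (13, 6)])
v14: WRITE d=26  (d history now [(3, 13), (10, 28), (14, 26)])
v15: WRITE b=52  (b history now [(1, 28), (13, 6), (15, 52)])
v16: WRITE b=19  (b history now [(1, 28), (13, 6), (15, 52), (16, 19)])
v17: WRITE c=18  (c history now [(2, 33), (6, 56), (8, 29), (9, 10), (11, 8), (17, 18)])
READ c @v17: history=[(2, 33), (6, 56), (8, 29), (9, 10), (11, 8), (17, 18)] -> pick v17 -> 18
v18: WRITE b=40  (b history now [(1, 28), (13, 6), (15, 52), (16, 19), (18, 40)])
v19: WRITE b=20  (b history now [(1, 28), (13, 6), (15, 52), (16, 19), (18, 40), (19, 20)])
v20: WRITE a=18  (a history now [(4, 9), (5, 15), (7, 14), (12, 51), (20, 18)])
v21: WRITE b=60  (b history now [(1, 28), (13, 6), (15, 52), (16, 19), (18, 40), (19, 20), (21, 60)])
v22: WRITE b=55  (b history now [(1, 28), (13, 6), (15, 52), (16, 19), (18, 40), (19, 20), (21, 60), (22, 55)])
READ a @v5: history=[(4, 9), (5, 15), (7, 14), (12, 51), (20, 18)] -> pick v5 -> 15
v23: WRITE d=54  (d history now [(3, 13), (10, 28), (14, 26), (23, 54)])
READ c @v4: history=[(2, 33), (6, 56), (8, 29), (9, 10), (11, 8), (17, 18)] -> pick v2 -> 33
v24: WRITE d=17  (d history now [(3, 13), (10, 28), (14, 26), (23, 54), (24, 17)])
READ c @v13: history=[(2, 33), (6, 56), (8, 29), (9, 10), (11, 8), (17, 18)] -> pick v11 -> 8
v25: WRITE b=43  (b history now [(1, 28), (13, 6), (15, 52), (16, 19), (18, 40), (19, 20), (21, 60), (22, 55), (25, 43)])
v26: WRITE d=26  (d history now [(3, 13), (10, 28), (14, 26), (23, 54), (24, 17), (26, 26)])
v27: WRITE a=58  (a history now [(4, 9), (5, 15), (7, 14), (12, 51), (20, 18), (27, 58)])
v28: WRITE b=25  (b history now [(1, 28), (13, 6), (15, 52), (16, 19), (18, 40), (19, 20), (21, 60), (22, 55), (25, 43), (28, 25)])
READ b @v22: history=[(1, 28), (13, 6), (15, 52), (16, 19), (18, 40), (19, 20), (21, 60), (22, 55), (25, 43), (28, 25)] -> pick v22 -> 55
v29: WRITE c=36  (c history now [(2, 33), (6, 56), (8, 29), (9, 10), (11, 8), (17, 18), (29, 36)])
v30: WRITE a=34  (a history now [(4, 9), (5, 15), (7, 14), (12, 51), (20, 18), (27, 58), (30, 34)])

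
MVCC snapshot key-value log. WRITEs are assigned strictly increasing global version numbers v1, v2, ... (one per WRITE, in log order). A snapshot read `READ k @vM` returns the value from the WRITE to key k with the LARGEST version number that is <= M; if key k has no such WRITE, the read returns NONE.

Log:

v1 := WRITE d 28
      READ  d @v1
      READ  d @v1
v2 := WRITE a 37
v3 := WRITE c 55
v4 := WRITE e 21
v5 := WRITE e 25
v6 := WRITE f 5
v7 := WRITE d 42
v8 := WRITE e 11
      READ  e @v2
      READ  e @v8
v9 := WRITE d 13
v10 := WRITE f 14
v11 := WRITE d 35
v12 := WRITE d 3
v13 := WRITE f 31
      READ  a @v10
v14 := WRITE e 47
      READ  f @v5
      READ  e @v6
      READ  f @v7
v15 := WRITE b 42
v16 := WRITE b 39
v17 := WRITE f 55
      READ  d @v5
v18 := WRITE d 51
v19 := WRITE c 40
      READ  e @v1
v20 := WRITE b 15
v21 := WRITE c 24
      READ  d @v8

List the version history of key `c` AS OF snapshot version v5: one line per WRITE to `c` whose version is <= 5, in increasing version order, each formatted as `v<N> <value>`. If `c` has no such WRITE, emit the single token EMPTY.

Scan writes for key=c with version <= 5:
  v1 WRITE d 28 -> skip
  v2 WRITE a 37 -> skip
  v3 WRITE c 55 -> keep
  v4 WRITE e 21 -> skip
  v5 WRITE e 25 -> skip
  v6 WRITE f 5 -> skip
  v7 WRITE d 42 -> skip
  v8 WRITE e 11 -> skip
  v9 WRITE d 13 -> skip
  v10 WRITE f 14 -> skip
  v11 WRITE d 35 -> skip
  v12 WRITE d 3 -> skip
  v13 WRITE f 31 -> skip
  v14 WRITE e 47 -> skip
  v15 WRITE b 42 -> skip
  v16 WRITE b 39 -> skip
  v17 WRITE f 55 -> skip
  v18 WRITE d 51 -> skip
  v19 WRITE c 40 -> drop (> snap)
  v20 WRITE b 15 -> skip
  v21 WRITE c 24 -> drop (> snap)
Collected: [(3, 55)]

Answer: v3 55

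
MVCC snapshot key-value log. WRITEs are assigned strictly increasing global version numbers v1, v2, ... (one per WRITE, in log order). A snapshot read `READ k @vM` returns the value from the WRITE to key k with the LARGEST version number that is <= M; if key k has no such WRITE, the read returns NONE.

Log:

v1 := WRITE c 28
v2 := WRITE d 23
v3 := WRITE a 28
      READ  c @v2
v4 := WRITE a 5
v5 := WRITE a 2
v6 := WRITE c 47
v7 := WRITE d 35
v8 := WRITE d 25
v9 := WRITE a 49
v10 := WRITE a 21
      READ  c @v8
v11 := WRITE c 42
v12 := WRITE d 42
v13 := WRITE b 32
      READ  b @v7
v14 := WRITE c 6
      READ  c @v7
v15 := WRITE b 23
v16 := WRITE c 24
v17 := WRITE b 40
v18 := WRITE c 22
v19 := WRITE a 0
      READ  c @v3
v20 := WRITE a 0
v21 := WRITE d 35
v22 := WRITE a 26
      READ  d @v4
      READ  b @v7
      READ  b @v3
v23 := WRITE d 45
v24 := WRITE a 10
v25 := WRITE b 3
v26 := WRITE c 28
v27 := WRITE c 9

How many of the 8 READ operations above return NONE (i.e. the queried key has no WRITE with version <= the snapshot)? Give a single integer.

Answer: 3

Derivation:
v1: WRITE c=28  (c history now [(1, 28)])
v2: WRITE d=23  (d history now [(2, 23)])
v3: WRITE a=28  (a history now [(3, 28)])
READ c @v2: history=[(1, 28)] -> pick v1 -> 28
v4: WRITE a=5  (a history now [(3, 28), (4, 5)])
v5: WRITE a=2  (a history now [(3, 28), (4, 5), (5, 2)])
v6: WRITE c=47  (c history now [(1, 28), (6, 47)])
v7: WRITE d=35  (d history now [(2, 23), (7, 35)])
v8: WRITE d=25  (d history now [(2, 23), (7, 35), (8, 25)])
v9: WRITE a=49  (a history now [(3, 28), (4, 5), (5, 2), (9, 49)])
v10: WRITE a=21  (a history now [(3, 28), (4, 5), (5, 2), (9, 49), (10, 21)])
READ c @v8: history=[(1, 28), (6, 47)] -> pick v6 -> 47
v11: WRITE c=42  (c history now [(1, 28), (6, 47), (11, 42)])
v12: WRITE d=42  (d history now [(2, 23), (7, 35), (8, 25), (12, 42)])
v13: WRITE b=32  (b history now [(13, 32)])
READ b @v7: history=[(13, 32)] -> no version <= 7 -> NONE
v14: WRITE c=6  (c history now [(1, 28), (6, 47), (11, 42), (14, 6)])
READ c @v7: history=[(1, 28), (6, 47), (11, 42), (14, 6)] -> pick v6 -> 47
v15: WRITE b=23  (b history now [(13, 32), (15, 23)])
v16: WRITE c=24  (c history now [(1, 28), (6, 47), (11, 42), (14, 6), (16, 24)])
v17: WRITE b=40  (b history now [(13, 32), (15, 23), (17, 40)])
v18: WRITE c=22  (c history now [(1, 28), (6, 47), (11, 42), (14, 6), (16, 24), (18, 22)])
v19: WRITE a=0  (a history now [(3, 28), (4, 5), (5, 2), (9, 49), (10, 21), (19, 0)])
READ c @v3: history=[(1, 28), (6, 47), (11, 42), (14, 6), (16, 24), (18, 22)] -> pick v1 -> 28
v20: WRITE a=0  (a history now [(3, 28), (4, 5), (5, 2), (9, 49), (10, 21), (19, 0), (20, 0)])
v21: WRITE d=35  (d history now [(2, 23), (7, 35), (8, 25), (12, 42), (21, 35)])
v22: WRITE a=26  (a history now [(3, 28), (4, 5), (5, 2), (9, 49), (10, 21), (19, 0), (20, 0), (22, 26)])
READ d @v4: history=[(2, 23), (7, 35), (8, 25), (12, 42), (21, 35)] -> pick v2 -> 23
READ b @v7: history=[(13, 32), (15, 23), (17, 40)] -> no version <= 7 -> NONE
READ b @v3: history=[(13, 32), (15, 23), (17, 40)] -> no version <= 3 -> NONE
v23: WRITE d=45  (d history now [(2, 23), (7, 35), (8, 25), (12, 42), (21, 35), (23, 45)])
v24: WRITE a=10  (a history now [(3, 28), (4, 5), (5, 2), (9, 49), (10, 21), (19, 0), (20, 0), (22, 26), (24, 10)])
v25: WRITE b=3  (b history now [(13, 32), (15, 23), (17, 40), (25, 3)])
v26: WRITE c=28  (c history now [(1, 28), (6, 47), (11, 42), (14, 6), (16, 24), (18, 22), (26, 28)])
v27: WRITE c=9  (c history now [(1, 28), (6, 47), (11, 42), (14, 6), (16, 24), (18, 22), (26, 28), (27, 9)])
Read results in order: ['28', '47', 'NONE', '47', '28', '23', 'NONE', 'NONE']
NONE count = 3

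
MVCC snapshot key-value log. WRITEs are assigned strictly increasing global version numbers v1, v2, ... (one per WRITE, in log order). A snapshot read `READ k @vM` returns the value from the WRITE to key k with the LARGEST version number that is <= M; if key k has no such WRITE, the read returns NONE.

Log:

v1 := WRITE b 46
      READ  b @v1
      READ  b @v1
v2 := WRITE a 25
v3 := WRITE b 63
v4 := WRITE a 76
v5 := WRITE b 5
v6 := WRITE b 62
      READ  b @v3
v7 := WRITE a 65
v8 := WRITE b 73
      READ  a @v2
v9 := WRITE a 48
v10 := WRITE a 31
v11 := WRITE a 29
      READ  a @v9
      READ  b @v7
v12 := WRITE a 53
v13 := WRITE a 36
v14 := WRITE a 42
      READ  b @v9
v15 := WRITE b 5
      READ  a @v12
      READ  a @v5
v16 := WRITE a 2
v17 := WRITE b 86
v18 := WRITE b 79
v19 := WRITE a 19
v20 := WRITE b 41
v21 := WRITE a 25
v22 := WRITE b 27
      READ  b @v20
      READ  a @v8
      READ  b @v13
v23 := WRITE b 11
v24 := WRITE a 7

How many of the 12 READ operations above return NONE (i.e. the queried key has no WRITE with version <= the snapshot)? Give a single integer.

v1: WRITE b=46  (b history now [(1, 46)])
READ b @v1: history=[(1, 46)] -> pick v1 -> 46
READ b @v1: history=[(1, 46)] -> pick v1 -> 46
v2: WRITE a=25  (a history now [(2, 25)])
v3: WRITE b=63  (b history now [(1, 46), (3, 63)])
v4: WRITE a=76  (a history now [(2, 25), (4, 76)])
v5: WRITE b=5  (b history now [(1, 46), (3, 63), (5, 5)])
v6: WRITE b=62  (b history now [(1, 46), (3, 63), (5, 5), (6, 62)])
READ b @v3: history=[(1, 46), (3, 63), (5, 5), (6, 62)] -> pick v3 -> 63
v7: WRITE a=65  (a history now [(2, 25), (4, 76), (7, 65)])
v8: WRITE b=73  (b history now [(1, 46), (3, 63), (5, 5), (6, 62), (8, 73)])
READ a @v2: history=[(2, 25), (4, 76), (7, 65)] -> pick v2 -> 25
v9: WRITE a=48  (a history now [(2, 25), (4, 76), (7, 65), (9, 48)])
v10: WRITE a=31  (a history now [(2, 25), (4, 76), (7, 65), (9, 48), (10, 31)])
v11: WRITE a=29  (a history now [(2, 25), (4, 76), (7, 65), (9, 48), (10, 31), (11, 29)])
READ a @v9: history=[(2, 25), (4, 76), (7, 65), (9, 48), (10, 31), (11, 29)] -> pick v9 -> 48
READ b @v7: history=[(1, 46), (3, 63), (5, 5), (6, 62), (8, 73)] -> pick v6 -> 62
v12: WRITE a=53  (a history now [(2, 25), (4, 76), (7, 65), (9, 48), (10, 31), (11, 29), (12, 53)])
v13: WRITE a=36  (a history now [(2, 25), (4, 76), (7, 65), (9, 48), (10, 31), (11, 29), (12, 53), (13, 36)])
v14: WRITE a=42  (a history now [(2, 25), (4, 76), (7, 65), (9, 48), (10, 31), (11, 29), (12, 53), (13, 36), (14, 42)])
READ b @v9: history=[(1, 46), (3, 63), (5, 5), (6, 62), (8, 73)] -> pick v8 -> 73
v15: WRITE b=5  (b history now [(1, 46), (3, 63), (5, 5), (6, 62), (8, 73), (15, 5)])
READ a @v12: history=[(2, 25), (4, 76), (7, 65), (9, 48), (10, 31), (11, 29), (12, 53), (13, 36), (14, 42)] -> pick v12 -> 53
READ a @v5: history=[(2, 25), (4, 76), (7, 65), (9, 48), (10, 31), (11, 29), (12, 53), (13, 36), (14, 42)] -> pick v4 -> 76
v16: WRITE a=2  (a history now [(2, 25), (4, 76), (7, 65), (9, 48), (10, 31), (11, 29), (12, 53), (13, 36), (14, 42), (16, 2)])
v17: WRITE b=86  (b history now [(1, 46), (3, 63), (5, 5), (6, 62), (8, 73), (15, 5), (17, 86)])
v18: WRITE b=79  (b history now [(1, 46), (3, 63), (5, 5), (6, 62), (8, 73), (15, 5), (17, 86), (18, 79)])
v19: WRITE a=19  (a history now [(2, 25), (4, 76), (7, 65), (9, 48), (10, 31), (11, 29), (12, 53), (13, 36), (14, 42), (16, 2), (19, 19)])
v20: WRITE b=41  (b history now [(1, 46), (3, 63), (5, 5), (6, 62), (8, 73), (15, 5), (17, 86), (18, 79), (20, 41)])
v21: WRITE a=25  (a history now [(2, 25), (4, 76), (7, 65), (9, 48), (10, 31), (11, 29), (12, 53), (13, 36), (14, 42), (16, 2), (19, 19), (21, 25)])
v22: WRITE b=27  (b history now [(1, 46), (3, 63), (5, 5), (6, 62), (8, 73), (15, 5), (17, 86), (18, 79), (20, 41), (22, 27)])
READ b @v20: history=[(1, 46), (3, 63), (5, 5), (6, 62), (8, 73), (15, 5), (17, 86), (18, 79), (20, 41), (22, 27)] -> pick v20 -> 41
READ a @v8: history=[(2, 25), (4, 76), (7, 65), (9, 48), (10, 31), (11, 29), (12, 53), (13, 36), (14, 42), (16, 2), (19, 19), (21, 25)] -> pick v7 -> 65
READ b @v13: history=[(1, 46), (3, 63), (5, 5), (6, 62), (8, 73), (15, 5), (17, 86), (18, 79), (20, 41), (22, 27)] -> pick v8 -> 73
v23: WRITE b=11  (b history now [(1, 46), (3, 63), (5, 5), (6, 62), (8, 73), (15, 5), (17, 86), (18, 79), (20, 41), (22, 27), (23, 11)])
v24: WRITE a=7  (a history now [(2, 25), (4, 76), (7, 65), (9, 48), (10, 31), (11, 29), (12, 53), (13, 36), (14, 42), (16, 2), (19, 19), (21, 25), (24, 7)])
Read results in order: ['46', '46', '63', '25', '48', '62', '73', '53', '76', '41', '65', '73']
NONE count = 0

Answer: 0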